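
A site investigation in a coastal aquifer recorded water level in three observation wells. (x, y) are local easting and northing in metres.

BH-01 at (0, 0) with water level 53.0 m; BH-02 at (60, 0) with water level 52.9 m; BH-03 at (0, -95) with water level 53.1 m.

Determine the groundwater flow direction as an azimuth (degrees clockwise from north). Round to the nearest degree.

∂h/∂x = (52.9 − 53.0) / (60 − 0) = -0.001667
∂h/∂y = (53.1 − 53.0) / (-95 − 0) = -0.001053
Flow direction (−∇h) has components (+0.001667 E, +0.001053 N).
Azimuth = atan2(E, N) = atan2(+0.001667, +0.001053) = 57.7° ≈ 058°.

058°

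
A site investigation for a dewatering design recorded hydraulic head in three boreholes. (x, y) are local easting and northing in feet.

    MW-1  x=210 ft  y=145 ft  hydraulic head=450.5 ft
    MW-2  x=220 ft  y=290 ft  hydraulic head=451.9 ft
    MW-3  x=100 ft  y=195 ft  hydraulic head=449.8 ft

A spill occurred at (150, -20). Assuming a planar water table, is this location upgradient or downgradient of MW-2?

downgradient

Differences from MW-1: to MW-2 (Δx, Δy, Δh) = (10, 145, +1.4); to MW-3 = (-110, 50, -0.7).
Solve a·Δx + b·Δy = Δh: det = 10·50 − (-110)·145 = 16450.
∂h/∂x = [(+1.4)·50 − (-0.7)·145] / 16450 = +0.01043
∂h/∂y = [10·(-0.7) − (-110)·(+1.4)] / 16450 = +0.008936
Head at (150, -20) = 450.5 + (+0.01043)·(-60) + (+0.008936)·(-165) = 448.40 ft.
That is lower than the 451.9 ft at MW-2, so the point is downgradient.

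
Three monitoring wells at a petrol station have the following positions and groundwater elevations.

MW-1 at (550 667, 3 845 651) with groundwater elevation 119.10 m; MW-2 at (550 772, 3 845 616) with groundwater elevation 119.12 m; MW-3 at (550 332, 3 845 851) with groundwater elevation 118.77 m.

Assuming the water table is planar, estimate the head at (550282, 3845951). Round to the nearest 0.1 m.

118.5 m

Differences from MW-1: to MW-2 (Δx, Δy, Δh) = (105, -35, +0.02); to MW-3 = (-335, 200, -0.33).
Solve a·Δx + b·Δy = Δh: det = 105·200 − (-335)·(-35) = 9275.
∂h/∂x = [(+0.02)·200 − (-0.33)·(-35)] / 9275 = -0.0008140
∂h/∂y = [105·(-0.33) − (-335)·(+0.02)] / 9275 = -0.003013
h(550282, 3845951) = 119.10 + (-0.0008140)·(-385) + (-0.003013)·(300) = 119.10 +0.313 -0.904 = 118.509 m.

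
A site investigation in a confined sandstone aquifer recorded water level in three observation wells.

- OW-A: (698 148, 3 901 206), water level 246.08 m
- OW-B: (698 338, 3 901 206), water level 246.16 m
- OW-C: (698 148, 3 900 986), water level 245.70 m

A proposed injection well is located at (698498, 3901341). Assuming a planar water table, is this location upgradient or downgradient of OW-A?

upgradient

∂h/∂x = (246.16 − 246.08) / (698338 − 698148) = +0.0004211
∂h/∂y = (245.70 − 246.08) / (3900986 − 3901206) = +0.001727
Head at (698498, 3901341) = 246.08 + (+0.0004211)·(350) + (+0.001727)·(135) = 246.46 m.
That is higher than the 246.08 m at OW-A, so the point is upgradient.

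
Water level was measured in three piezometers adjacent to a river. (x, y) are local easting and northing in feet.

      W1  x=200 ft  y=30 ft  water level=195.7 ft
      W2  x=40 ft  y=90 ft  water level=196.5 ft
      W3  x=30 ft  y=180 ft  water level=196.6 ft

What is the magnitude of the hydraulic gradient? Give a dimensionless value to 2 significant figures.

With h = a·x + b·y + c and W1 as origin, the differences give:
  (-160)·a + 60·b = +0.8
  (-170)·a + 150·b = +0.9
Eliminate b (×150 and ×60, subtract): -13800·a = 66.00 → a = ∂h/∂x = -0.004783
Back-substitute: b = ∂h/∂y = +0.0005797.
|∇h| = √(-0.004783² + 0.0005797²) = 0.004818

0.0048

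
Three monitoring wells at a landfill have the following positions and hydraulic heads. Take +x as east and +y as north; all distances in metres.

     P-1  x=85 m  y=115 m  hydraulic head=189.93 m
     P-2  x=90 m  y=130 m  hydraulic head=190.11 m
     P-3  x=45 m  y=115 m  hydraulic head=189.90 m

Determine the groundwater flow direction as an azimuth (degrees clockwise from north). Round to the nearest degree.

Three-point gradient (reference P-1): Δ to P-2 = (5, 15, +0.18), Δ to P-3 = (-40, 0, -0.03).
∂h/∂x = +0.0007500, ∂h/∂y = +0.01175 (det = 600).
Flow direction (−∇h) has components (-0.0007500 E, -0.01175 N).
Azimuth = atan2(E, N) = atan2(-0.0007500, -0.01175) = 183.7° ≈ 184°.

184°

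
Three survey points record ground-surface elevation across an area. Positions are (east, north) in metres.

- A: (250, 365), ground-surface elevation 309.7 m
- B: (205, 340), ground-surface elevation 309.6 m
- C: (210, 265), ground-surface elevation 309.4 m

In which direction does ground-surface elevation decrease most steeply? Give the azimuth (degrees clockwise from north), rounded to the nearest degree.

195°

Taking A as reference: B−A = (-45, -25, -0.1); C−A = (-40, -100, -0.3).
Solve a·Δx + b·Δy = Δz: det = (-45)·(-100) − (-40)·(-25) = 3500.
∂z/∂x = [(-0.1)·(-100) − (-0.3)·(-25)] / 3500 = +0.0007143
∂z/∂y = [(-45)·(-0.3) − (-40)·(-0.1)] / 3500 = +0.002714
Steepest decrease is along −∇f: components (-0.0007143 E, -0.002714 N).
Azimuth = atan2(-0.0007143, -0.002714) = 194.7° ≈ 195°.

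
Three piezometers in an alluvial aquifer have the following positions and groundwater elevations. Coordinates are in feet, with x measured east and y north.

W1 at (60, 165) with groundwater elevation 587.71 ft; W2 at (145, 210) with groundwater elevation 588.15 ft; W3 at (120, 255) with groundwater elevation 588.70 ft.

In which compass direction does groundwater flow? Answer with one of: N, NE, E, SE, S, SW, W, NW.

Three-point gradient (reference W1): Δ to W2 = (85, 45, +0.44), Δ to W3 = (60, 90, +0.99).
∂h/∂x = -0.001000, ∂h/∂y = +0.01167 (det = 4950).
Flow = −∇h = (+0.001000 east, -0.01167 north), which points south.

S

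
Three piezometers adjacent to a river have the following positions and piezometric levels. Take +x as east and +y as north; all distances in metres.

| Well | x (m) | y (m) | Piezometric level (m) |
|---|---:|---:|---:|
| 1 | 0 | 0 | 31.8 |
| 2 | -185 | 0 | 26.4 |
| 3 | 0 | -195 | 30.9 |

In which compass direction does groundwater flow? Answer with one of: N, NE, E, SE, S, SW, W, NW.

W

∂h/∂x = (26.4 − 31.8) / (-185 − 0) = +0.02919
∂h/∂y = (30.9 − 31.8) / (-195 − 0) = +0.004615
Flow = −∇h = (-0.02919 east, -0.004615 north), which points west.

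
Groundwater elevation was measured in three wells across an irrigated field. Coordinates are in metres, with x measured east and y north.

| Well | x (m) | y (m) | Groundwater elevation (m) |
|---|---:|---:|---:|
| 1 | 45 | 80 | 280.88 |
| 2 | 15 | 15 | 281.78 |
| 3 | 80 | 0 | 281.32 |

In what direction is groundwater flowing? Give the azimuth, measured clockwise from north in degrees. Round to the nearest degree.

With h = a·x + b·y + c and 1 as origin, the differences give:
  (-30)·a + (-65)·b = +0.90
  35·a + (-80)·b = +0.44
Eliminate b (×(-80) and ×(-65), subtract): 4675·a = -43.400 → a = ∂h/∂x = -0.009283
Back-substitute: b = ∂h/∂y = -0.009561.
Flow direction (−∇h) has components (+0.009283 E, +0.009561 N).
Azimuth = atan2(E, N) = atan2(+0.009283, +0.009561) = 44.2° ≈ 044°.

044°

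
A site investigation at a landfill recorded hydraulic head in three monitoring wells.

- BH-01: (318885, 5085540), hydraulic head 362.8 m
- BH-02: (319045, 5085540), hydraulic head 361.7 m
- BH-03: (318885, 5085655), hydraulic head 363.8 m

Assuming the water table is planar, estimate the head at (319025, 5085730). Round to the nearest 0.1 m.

∂h/∂x = (361.7 − 362.8) / (319045 − 318885) = -0.006875
∂h/∂y = (363.8 − 362.8) / (5085655 − 5085540) = +0.008696
h(319025, 5085730) = 362.8 + (-0.006875)·(140) + (+0.008696)·(190) = 362.8 -0.963 +1.652 = 363.490 m.

363.5 m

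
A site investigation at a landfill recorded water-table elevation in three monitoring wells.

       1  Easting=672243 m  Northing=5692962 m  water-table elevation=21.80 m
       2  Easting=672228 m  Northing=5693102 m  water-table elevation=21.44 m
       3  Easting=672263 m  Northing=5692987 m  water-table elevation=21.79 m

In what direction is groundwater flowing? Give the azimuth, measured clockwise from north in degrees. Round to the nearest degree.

314°

With h = a·x + b·y + c and 1 as origin, the differences give:
  (-15)·a + 140·b = -0.36
  20·a + 25·b = -0.01
Eliminate b (×25 and ×140, subtract): -3175·a = -7.600 → a = ∂h/∂x = +0.002394
Back-substitute: b = ∂h/∂y = -0.002315.
Flow direction (−∇h) has components (-0.002394 E, +0.002315 N).
Azimuth = atan2(E, N) = atan2(-0.002394, +0.002315) = 314.0° ≈ 314°.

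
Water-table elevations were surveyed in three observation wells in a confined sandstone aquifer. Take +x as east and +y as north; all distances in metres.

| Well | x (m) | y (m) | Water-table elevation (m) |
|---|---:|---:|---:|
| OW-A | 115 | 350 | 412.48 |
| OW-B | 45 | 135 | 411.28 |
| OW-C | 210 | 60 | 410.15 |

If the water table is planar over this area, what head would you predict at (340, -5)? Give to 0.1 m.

409.2 m

Three-point gradient (reference OW-A): Δ to OW-B = (-70, -215, -1.20), Δ to OW-C = (95, -290, -2.33).
∂h/∂x = -0.003756, ∂h/∂y = +0.006804 (det = 40725).
h(340, -5) = 412.48 + (-0.003756)·(225) + (+0.006804)·(-355) = 412.48 -0.845 -2.415 = 409.219 m.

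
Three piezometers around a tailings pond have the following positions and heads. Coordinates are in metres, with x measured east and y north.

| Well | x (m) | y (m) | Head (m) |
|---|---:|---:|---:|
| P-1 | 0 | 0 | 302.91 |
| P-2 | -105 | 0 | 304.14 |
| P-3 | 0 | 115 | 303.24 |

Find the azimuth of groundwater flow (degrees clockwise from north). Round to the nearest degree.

∂h/∂x = (304.14 − 302.91) / (-105 − 0) = -0.01171
∂h/∂y = (303.24 − 302.91) / (115 − 0) = +0.002870
Flow direction (−∇h) has components (+0.01171 E, -0.002870 N).
Azimuth = atan2(E, N) = atan2(+0.01171, -0.002870) = 103.8° ≈ 104°.

104°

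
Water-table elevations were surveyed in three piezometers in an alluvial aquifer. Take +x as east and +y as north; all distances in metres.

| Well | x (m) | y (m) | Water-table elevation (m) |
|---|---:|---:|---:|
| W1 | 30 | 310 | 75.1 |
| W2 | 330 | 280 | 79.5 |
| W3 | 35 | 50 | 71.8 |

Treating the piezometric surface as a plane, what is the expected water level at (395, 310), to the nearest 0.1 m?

Differences from W1: to W2 (Δx, Δy, Δh) = (300, -30, +4.4); to W3 = (5, -260, -3.3).
Solve a·Δx + b·Δy = Δh: det = 300·(-260) − 5·(-30) = -77850.
∂h/∂x = [(+4.4)·(-260) − (-3.3)·(-30)] / -77850 = +0.01597
∂h/∂y = [300·(-3.3) − 5·(+4.4)] / -77850 = +0.01300
h(395, 310) = 75.1 + (+0.01597)·(365) + (+0.01300)·(0) = 75.1 +5.828 +0.000 = 80.928 m.

80.9 m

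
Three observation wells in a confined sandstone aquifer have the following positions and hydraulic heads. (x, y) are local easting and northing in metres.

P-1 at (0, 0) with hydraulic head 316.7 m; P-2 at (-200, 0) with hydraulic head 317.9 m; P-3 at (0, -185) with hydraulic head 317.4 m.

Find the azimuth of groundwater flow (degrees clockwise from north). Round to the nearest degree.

058°

∂h/∂x = (317.9 − 316.7) / (-200 − 0) = -0.006000
∂h/∂y = (317.4 − 316.7) / (-185 − 0) = -0.003784
Flow direction (−∇h) has components (+0.006000 E, +0.003784 N).
Azimuth = atan2(E, N) = atan2(+0.006000, +0.003784) = 57.8° ≈ 058°.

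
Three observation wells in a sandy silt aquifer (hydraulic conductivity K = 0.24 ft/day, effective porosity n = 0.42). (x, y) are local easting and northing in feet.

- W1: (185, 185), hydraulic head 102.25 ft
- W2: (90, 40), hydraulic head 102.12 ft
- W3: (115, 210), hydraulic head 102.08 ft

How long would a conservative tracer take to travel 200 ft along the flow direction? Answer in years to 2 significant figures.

Taking W1 as reference: W2−W1 = (-95, -145, -0.13); W3−W1 = (-70, 25, -0.17).
Determinant of the coordinate differences = (-95)·25 − (-70)·(-145) = -12525.
∂h/∂x = [(-0.13)·25 − (-0.17)·(-145)] / -12525 = +0.002228
∂h/∂y = [(-95)·(-0.17) − (-70)·(-0.13)] / -12525 = -0.0005629
|∇h| = √(0.002228² + -0.0005629²) = 0.002298
Seepage velocity v = K·i/n = 0.24 × 0.002298 / 0.42 = 0.001313 ft/day.
t = 200 / 0.001313 = 1.523e+05 days = 417 years.

420 years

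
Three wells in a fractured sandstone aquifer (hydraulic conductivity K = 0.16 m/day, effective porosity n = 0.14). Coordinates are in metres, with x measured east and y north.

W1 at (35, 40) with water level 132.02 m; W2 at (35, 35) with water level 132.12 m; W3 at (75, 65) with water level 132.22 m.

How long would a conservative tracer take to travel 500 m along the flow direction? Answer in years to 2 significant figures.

Taking W1 as reference: W2−W1 = (0, -5, +0.10); W3−W1 = (40, 25, +0.20).
Solve a·Δx + b·Δy = Δh: det = 0·25 − 40·(-5) = 200.
∂h/∂x = [(+0.10)·25 − (+0.20)·(-5)] / 200 = +0.01750
∂h/∂y = [0·(+0.20) − 40·(+0.10)] / 200 = -0.02000
|∇h| = √(0.01750² + -0.02000²) = 0.02658
Seepage velocity v = K·i/n = 0.16 × 0.02658 / 0.14 = 0.03038 m/day.
t = 500 / 0.03038 = 1.646e+04 days = 45.1 years.

45 years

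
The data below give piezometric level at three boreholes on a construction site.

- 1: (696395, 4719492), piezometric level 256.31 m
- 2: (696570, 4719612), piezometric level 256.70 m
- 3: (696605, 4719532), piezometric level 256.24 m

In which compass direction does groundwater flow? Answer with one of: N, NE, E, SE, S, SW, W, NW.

Three-point gradient (reference 1): Δ to 2 = (175, 120, +0.39), Δ to 3 = (210, 40, -0.07).
∂h/∂x = -0.001319, ∂h/∂y = +0.005173 (det = -18200).
Flow = −∇h = (+0.001319 east, -0.005173 north), which points south.

S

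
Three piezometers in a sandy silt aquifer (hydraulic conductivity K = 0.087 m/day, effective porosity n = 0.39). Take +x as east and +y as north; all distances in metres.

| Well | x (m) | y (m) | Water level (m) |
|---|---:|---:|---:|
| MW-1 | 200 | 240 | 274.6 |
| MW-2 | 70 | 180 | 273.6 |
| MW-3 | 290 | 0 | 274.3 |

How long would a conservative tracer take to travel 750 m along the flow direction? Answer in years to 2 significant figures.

Differences from MW-1: to MW-2 (Δx, Δy, Δh) = (-130, -60, -1.0); to MW-3 = (90, -240, -0.3).
Solve a·Δx + b·Δy = Δh: det = (-130)·(-240) − 90·(-60) = 36600.
∂h/∂x = [(-1.0)·(-240) − (-0.3)·(-60)] / 36600 = +0.006066
∂h/∂y = [(-130)·(-0.3) − 90·(-1.0)] / 36600 = +0.003525
|∇h| = √(0.006066² + 0.003525²) = 0.007016
Seepage velocity v = K·i/n = 0.087 × 0.007016 / 0.39 = 0.001565 m/day.
t = 750 / 0.001565 = 4.792e+05 days = 1.31e+03 years.

1300 years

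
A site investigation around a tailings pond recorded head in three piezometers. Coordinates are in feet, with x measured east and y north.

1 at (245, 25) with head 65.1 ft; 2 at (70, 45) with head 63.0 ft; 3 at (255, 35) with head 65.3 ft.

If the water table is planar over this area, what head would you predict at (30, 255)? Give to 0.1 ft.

64.0 ft

Differences from 1: to 2 (Δx, Δy, Δh) = (-175, 20, -2.1); to 3 = (10, 10, +0.2).
Determinant of the coordinate differences = (-175)·10 − 10·20 = -1950.
∂h/∂x = [(-2.1)·10 − (+0.2)·20] / -1950 = +0.01282
∂h/∂y = [(-175)·(+0.2) − 10·(-2.1)] / -1950 = +0.007179
h(30, 255) = 65.1 + (+0.01282)·(-215) + (+0.007179)·(230) = 65.1 -2.756 +1.651 = 63.995 ft.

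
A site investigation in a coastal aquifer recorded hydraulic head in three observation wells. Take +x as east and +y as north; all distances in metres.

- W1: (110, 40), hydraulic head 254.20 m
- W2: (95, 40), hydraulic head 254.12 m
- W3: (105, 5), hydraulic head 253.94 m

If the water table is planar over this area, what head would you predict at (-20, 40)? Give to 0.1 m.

253.5 m

Taking W1 as reference: W2−W1 = (-15, 0, -0.08); W3−W1 = (-5, -35, -0.26).
Solve a·Δx + b·Δy = Δh: det = (-15)·(-35) − (-5)·0 = 525.
∂h/∂x = [(-0.08)·(-35) − (-0.26)·0] / 525 = +0.005333
∂h/∂y = [(-15)·(-0.26) − (-5)·(-0.08)] / 525 = +0.006667
h(-20, 40) = 254.20 + (+0.005333)·(-130) + (+0.006667)·(0) = 254.20 -0.693 +0.000 = 253.507 m.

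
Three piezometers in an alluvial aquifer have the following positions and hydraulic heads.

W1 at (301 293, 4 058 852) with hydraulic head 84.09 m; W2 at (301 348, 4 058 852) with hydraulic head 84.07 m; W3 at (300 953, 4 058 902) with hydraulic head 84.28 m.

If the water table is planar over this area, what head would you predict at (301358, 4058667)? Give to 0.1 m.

With h = a·x + b·y + c and W1 as origin, the differences give:
  55·a + 0·b = -0.02
  (-340)·a + 50·b = +0.19
Eliminate b (×50 and ×0, subtract): 2750·a = -1.000 → a = ∂h/∂x = -0.0003636
Back-substitute: b = ∂h/∂y = +0.001327.
h(301358, 4058667) = 84.09 + (-0.0003636)·(65) + (+0.001327)·(-185) = 84.09 -0.024 -0.246 = 83.821 m.

83.8 m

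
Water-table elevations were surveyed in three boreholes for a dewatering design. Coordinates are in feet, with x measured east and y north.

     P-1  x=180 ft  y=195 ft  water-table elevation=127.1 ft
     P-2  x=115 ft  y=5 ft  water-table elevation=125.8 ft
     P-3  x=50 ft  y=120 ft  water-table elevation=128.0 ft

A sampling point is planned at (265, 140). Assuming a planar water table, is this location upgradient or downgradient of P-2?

downgradient

Taking P-1 as reference: P-2−P-1 = (-65, -190, -1.3); P-3−P-1 = (-130, -75, +0.9).
Solve a·Δx + b·Δy = Δh: det = (-65)·(-75) − (-130)·(-190) = -19825.
∂h/∂x = [(-1.3)·(-75) − (+0.9)·(-190)] / -19825 = -0.01354
∂h/∂y = [(-65)·(+0.9) − (-130)·(-1.3)] / -19825 = +0.01148
Head at (265, 140) = 127.1 + (-0.01354)·(85) + (+0.01148)·(-55) = 125.32 ft.
That is lower than the 125.8 ft at P-2, so the point is downgradient.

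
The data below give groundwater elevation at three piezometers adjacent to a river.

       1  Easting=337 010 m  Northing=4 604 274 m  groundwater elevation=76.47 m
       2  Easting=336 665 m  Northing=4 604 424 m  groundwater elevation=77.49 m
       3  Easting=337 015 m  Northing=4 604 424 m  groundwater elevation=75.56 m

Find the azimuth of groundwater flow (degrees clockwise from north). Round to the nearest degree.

Three-point gradient (reference 1): Δ to 2 = (-345, 150, +1.02), Δ to 3 = (5, 150, -0.91).
∂h/∂x = -0.005514, ∂h/∂y = -0.005883 (det = -52500).
Flow direction (−∇h) has components (+0.005514 E, +0.005883 N).
Azimuth = atan2(E, N) = atan2(+0.005514, +0.005883) = 43.1° ≈ 043°.

043°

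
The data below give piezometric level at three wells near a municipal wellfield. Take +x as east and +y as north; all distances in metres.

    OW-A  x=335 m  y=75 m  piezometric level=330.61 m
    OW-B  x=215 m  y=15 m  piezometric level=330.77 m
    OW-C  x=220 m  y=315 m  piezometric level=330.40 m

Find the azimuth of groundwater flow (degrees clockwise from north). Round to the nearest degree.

031°

Differences from OW-A: to OW-B (Δx, Δy, Δh) = (-120, -60, +0.16); to OW-C = (-115, 240, -0.21).
Solve a·Δx + b·Δy = Δh: det = (-120)·240 − (-115)·(-60) = -35700.
∂h/∂x = [(+0.16)·240 − (-0.21)·(-60)] / -35700 = -0.0007227
∂h/∂y = [(-120)·(-0.21) − (-115)·(+0.16)] / -35700 = -0.001221
Flow direction (−∇h) has components (+0.0007227 E, +0.001221 N).
Azimuth = atan2(E, N) = atan2(+0.0007227, +0.001221) = 30.6° ≈ 031°.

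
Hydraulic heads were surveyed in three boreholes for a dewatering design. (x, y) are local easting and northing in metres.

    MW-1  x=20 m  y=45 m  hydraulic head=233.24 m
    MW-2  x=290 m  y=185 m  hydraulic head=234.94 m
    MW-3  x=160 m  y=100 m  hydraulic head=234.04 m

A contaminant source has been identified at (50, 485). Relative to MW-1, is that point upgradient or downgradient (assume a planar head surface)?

upgradient

With h = a·x + b·y + c and MW-1 as origin, the differences give:
  270·a + 140·b = +1.70
  140·a + 55·b = +0.80
Eliminate b (×55 and ×140, subtract): -4750·a = -18.500 → a = ∂h/∂x = +0.003895
Back-substitute: b = ∂h/∂y = +0.004632.
Head at (50, 485) = 233.24 + (+0.003895)·(30) + (+0.004632)·(440) = 235.39 m.
That is higher than the 233.24 m at MW-1, so the point is upgradient.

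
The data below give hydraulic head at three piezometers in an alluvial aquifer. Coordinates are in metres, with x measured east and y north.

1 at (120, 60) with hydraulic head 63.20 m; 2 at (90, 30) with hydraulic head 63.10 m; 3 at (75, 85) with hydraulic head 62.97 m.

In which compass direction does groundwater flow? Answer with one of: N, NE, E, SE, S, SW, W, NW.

With h = a·x + b·y + c and 1 as origin, the differences give:
  (-30)·a + (-30)·b = -0.10
  (-45)·a + 25·b = -0.23
Eliminate b (×25 and ×(-30), subtract): -2100·a = -9.400 → a = ∂h/∂x = +0.004476
Back-substitute: b = ∂h/∂y = -0.001143.
Flow = −∇h = (-0.004476 east, +0.001143 north), which points west.

W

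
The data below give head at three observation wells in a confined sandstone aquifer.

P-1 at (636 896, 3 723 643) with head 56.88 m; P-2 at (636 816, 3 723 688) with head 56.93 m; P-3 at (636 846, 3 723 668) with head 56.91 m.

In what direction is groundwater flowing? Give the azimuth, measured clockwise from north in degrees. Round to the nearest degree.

135°

Differences from P-1: to P-2 (Δx, Δy, Δh) = (-80, 45, +0.05); to P-3 = (-50, 25, +0.03).
Solve a·Δx + b·Δy = Δh: det = (-80)·25 − (-50)·45 = 250.
∂h/∂x = [(+0.05)·25 − (+0.03)·45] / 250 = -0.0004000
∂h/∂y = [(-80)·(+0.03) − (-50)·(+0.05)] / 250 = +0.0004000
Flow direction (−∇h) has components (+0.0004000 E, -0.0004000 N).
Azimuth = atan2(E, N) = atan2(+0.0004000, -0.0004000) = 135.0° ≈ 135°.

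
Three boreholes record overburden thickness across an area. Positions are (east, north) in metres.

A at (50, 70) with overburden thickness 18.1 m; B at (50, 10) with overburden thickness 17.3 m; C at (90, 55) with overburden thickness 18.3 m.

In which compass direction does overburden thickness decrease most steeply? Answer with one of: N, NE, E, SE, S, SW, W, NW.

SW

Differences from A: to B (Δx, Δy, Δh) = (0, -60, -0.8); to C = (40, -15, +0.2).
Solve a·Δx + b·Δy = Δd: det = 0·(-15) − 40·(-60) = 2400.
∂d/∂x = [(-0.8)·(-15) − (+0.2)·(-60)] / 2400 = +0.010000
∂d/∂y = [0·(+0.2) − 40·(-0.8)] / 2400 = +0.01333
Steepest decrease is along −∇f = (-0.010000 E, -0.01333 N) → southwest.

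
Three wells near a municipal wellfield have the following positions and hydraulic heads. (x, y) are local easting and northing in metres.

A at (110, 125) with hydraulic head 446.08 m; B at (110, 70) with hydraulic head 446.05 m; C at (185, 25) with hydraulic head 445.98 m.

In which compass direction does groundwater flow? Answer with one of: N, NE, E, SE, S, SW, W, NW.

SE

Taking A as reference: B−A = (0, -55, -0.03); C−A = (75, -100, -0.10).
Determinant of the coordinate differences = 0·(-100) − 75·(-55) = 4125.
∂h/∂x = [(-0.03)·(-100) − (-0.10)·(-55)] / 4125 = -0.0006061
∂h/∂y = [0·(-0.10) − 75·(-0.03)] / 4125 = +0.0005455
Flow = −∇h = (+0.0006061 east, -0.0005455 north), which points southeast.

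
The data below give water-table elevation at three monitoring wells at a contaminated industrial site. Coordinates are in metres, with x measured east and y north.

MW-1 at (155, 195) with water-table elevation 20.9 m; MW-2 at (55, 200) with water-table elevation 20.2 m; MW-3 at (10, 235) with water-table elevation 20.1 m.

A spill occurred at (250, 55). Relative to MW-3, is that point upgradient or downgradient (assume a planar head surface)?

upgradient

With h = a·x + b·y + c and MW-1 as origin, the differences give:
  (-100)·a + 5·b = -0.7
  (-145)·a + 40·b = -0.8
Eliminate b (×40 and ×5, subtract): -3275·a = -24.00 → a = ∂h/∂x = +0.007328
Back-substitute: b = ∂h/∂y = +0.006565.
Head at (250, 55) = 20.9 + (+0.007328)·(95) + (+0.006565)·(-140) = 20.68 m.
That is higher than the 20.1 m at MW-3, so the point is upgradient.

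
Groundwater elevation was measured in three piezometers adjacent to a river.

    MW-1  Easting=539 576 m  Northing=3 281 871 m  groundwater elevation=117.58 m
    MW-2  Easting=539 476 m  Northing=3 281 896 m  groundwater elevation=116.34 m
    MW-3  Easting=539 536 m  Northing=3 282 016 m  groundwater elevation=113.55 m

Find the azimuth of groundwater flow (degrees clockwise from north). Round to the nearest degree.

347°

Differences from MW-1: to MW-2 (Δx, Δy, Δh) = (-100, 25, -1.24); to MW-3 = (-40, 145, -4.03).
Determinant of the coordinate differences = (-100)·145 − (-40)·25 = -13500.
∂h/∂x = [(-1.24)·145 − (-4.03)·25] / -13500 = +0.005856
∂h/∂y = [(-100)·(-4.03) − (-40)·(-1.24)] / -13500 = -0.02618
Flow direction (−∇h) has components (-0.005856 E, +0.02618 N).
Azimuth = atan2(E, N) = atan2(-0.005856, +0.02618) = 347.4° ≈ 347°.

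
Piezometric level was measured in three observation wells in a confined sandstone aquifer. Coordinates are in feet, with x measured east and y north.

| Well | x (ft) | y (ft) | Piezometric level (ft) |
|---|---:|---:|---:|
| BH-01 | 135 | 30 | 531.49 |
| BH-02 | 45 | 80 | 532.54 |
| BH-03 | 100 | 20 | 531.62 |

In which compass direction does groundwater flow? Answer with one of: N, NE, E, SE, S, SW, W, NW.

SE

Three-point gradient (reference BH-01): Δ to BH-02 = (-90, 50, +1.05), Δ to BH-03 = (-35, -10, +0.13).
∂h/∂x = -0.006415, ∂h/∂y = +0.009453 (det = 2650).
Flow = −∇h = (+0.006415 east, -0.009453 north), which points southeast.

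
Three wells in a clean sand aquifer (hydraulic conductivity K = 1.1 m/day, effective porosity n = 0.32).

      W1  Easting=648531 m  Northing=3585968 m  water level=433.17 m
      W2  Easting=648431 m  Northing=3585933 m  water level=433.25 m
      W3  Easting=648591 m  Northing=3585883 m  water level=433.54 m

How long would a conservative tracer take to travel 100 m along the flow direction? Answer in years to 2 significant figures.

20 years

Three-point gradient (reference W1): Δ to W2 = (-100, -35, +0.08), Δ to W3 = (60, -85, +0.37).
∂h/∂x = +0.0005802, ∂h/∂y = -0.003943 (det = 10600).
|∇h| = √(0.0005802² + -0.003943²) = 0.003985
Seepage velocity v = K·i/n = 1.1 × 0.003985 / 0.32 = 0.0137 m/day.
t = 100 / 0.0137 = 7299 days = 20 years.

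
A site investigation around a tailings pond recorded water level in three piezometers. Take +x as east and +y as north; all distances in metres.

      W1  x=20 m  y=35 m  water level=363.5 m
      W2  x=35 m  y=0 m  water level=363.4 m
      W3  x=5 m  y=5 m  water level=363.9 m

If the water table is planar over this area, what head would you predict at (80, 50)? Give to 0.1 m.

362.4 m

With h = a·x + b·y + c and W1 as origin, the differences give:
  15·a + (-35)·b = -0.1
  (-15)·a + (-30)·b = +0.4
Eliminate b (×(-30) and ×(-35), subtract): -975·a = 17.00 → a = ∂h/∂x = -0.01744
Back-substitute: b = ∂h/∂y = -0.004615.
h(80, 50) = 363.5 + (-0.01744)·(60) + (-0.004615)·(15) = 363.5 -1.046 -0.069 = 362.385 m.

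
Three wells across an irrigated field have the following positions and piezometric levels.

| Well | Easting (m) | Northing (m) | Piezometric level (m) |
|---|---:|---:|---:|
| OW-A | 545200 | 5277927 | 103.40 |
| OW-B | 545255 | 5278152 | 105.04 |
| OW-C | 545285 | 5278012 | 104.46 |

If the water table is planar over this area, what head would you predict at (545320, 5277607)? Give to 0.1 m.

Three-point gradient (reference OW-A): Δ to OW-B = (55, 225, +1.64), Δ to OW-C = (85, 85, +1.06).
∂h/∂x = +0.006858, ∂h/∂y = +0.005612 (det = -14450).
h(545320, 5277607) = 103.40 + (+0.006858)·(120) + (+0.005612)·(-320) = 103.40 +0.823 -1.796 = 102.427 m.

102.4 m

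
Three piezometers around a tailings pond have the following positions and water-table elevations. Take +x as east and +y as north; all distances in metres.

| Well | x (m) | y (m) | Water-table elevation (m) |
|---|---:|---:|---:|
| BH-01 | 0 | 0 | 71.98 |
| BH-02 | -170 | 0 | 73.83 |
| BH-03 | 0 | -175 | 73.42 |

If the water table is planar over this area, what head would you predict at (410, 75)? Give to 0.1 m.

66.9 m

∂h/∂x = (73.83 − 71.98) / (-170 − 0) = -0.01088
∂h/∂y = (73.42 − 71.98) / (-175 − 0) = -0.008229
h(410, 75) = 71.98 + (-0.01088)·(410) + (-0.008229)·(75) = 71.98 -4.462 -0.617 = 66.901 m.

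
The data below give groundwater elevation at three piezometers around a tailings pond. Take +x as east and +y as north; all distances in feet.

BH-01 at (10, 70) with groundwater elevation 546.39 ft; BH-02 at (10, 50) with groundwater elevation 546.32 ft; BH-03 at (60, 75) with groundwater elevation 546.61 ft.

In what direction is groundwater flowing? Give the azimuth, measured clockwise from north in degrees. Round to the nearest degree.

Differences from BH-01: to BH-02 (Δx, Δy, Δh) = (0, -20, -0.07); to BH-03 = (50, 5, +0.22).
Determinant of the coordinate differences = 0·5 − 50·(-20) = 1000.
∂h/∂x = [(-0.07)·5 − (+0.22)·(-20)] / 1000 = +0.004050
∂h/∂y = [0·(+0.22) − 50·(-0.07)] / 1000 = +0.003500
Flow direction (−∇h) has components (-0.004050 E, -0.003500 N).
Azimuth = atan2(E, N) = atan2(-0.004050, -0.003500) = 229.2° ≈ 229°.

229°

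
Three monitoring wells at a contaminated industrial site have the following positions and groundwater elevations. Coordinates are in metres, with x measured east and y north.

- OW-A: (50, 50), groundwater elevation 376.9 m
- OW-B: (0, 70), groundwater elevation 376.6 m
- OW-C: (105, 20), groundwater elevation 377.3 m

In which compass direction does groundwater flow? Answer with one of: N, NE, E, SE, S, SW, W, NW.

N

Three-point gradient (reference OW-A): Δ to OW-B = (-50, 20, -0.3), Δ to OW-C = (55, -30, +0.4).
∂h/∂x = +0.002500, ∂h/∂y = -0.008750 (det = 400).
Flow = −∇h = (-0.002500 east, +0.008750 north), which points north.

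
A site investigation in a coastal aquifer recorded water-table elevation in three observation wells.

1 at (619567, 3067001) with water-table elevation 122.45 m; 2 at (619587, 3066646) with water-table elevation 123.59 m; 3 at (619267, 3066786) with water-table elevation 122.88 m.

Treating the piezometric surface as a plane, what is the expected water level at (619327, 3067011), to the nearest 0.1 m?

Three-point gradient (reference 1): Δ to 2 = (20, -355, +1.14), Δ to 3 = (-300, -215, +0.43).
∂h/∂x = +0.0008344, ∂h/∂y = -0.003164 (det = -110800).
h(619327, 3067011) = 122.45 + (+0.0008344)·(-240) + (-0.003164)·(10) = 122.45 -0.200 -0.032 = 122.218 m.

122.2 m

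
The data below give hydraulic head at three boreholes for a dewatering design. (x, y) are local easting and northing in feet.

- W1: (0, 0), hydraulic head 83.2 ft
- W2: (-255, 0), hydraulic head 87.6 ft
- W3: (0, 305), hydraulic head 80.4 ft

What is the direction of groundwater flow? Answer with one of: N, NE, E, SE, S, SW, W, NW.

NE

∂h/∂x = (87.6 − 83.2) / (-255 − 0) = -0.01725
∂h/∂y = (80.4 − 83.2) / (305 − 0) = -0.009180
Flow = −∇h = (+0.01725 east, +0.009180 north), which points northeast.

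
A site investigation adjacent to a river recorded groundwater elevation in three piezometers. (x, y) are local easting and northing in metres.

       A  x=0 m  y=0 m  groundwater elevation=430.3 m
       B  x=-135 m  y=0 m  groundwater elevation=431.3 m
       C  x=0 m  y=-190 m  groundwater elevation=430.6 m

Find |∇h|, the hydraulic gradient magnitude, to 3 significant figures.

0.00757

∂h/∂x = (431.3 − 430.3) / (-135 − 0) = -0.007407
∂h/∂y = (430.6 − 430.3) / (-190 − 0) = -0.001579
|∇h| = √(-0.007407² + -0.001579²) = 0.007573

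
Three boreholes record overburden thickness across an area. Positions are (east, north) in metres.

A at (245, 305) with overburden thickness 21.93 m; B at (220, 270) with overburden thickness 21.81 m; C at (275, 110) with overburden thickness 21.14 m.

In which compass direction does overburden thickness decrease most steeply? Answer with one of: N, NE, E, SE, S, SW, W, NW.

Differences from A: to B (Δx, Δy, Δh) = (-25, -35, -0.12); to C = (30, -195, -0.79).
Determinant of the coordinate differences = (-25)·(-195) − 30·(-35) = 5925.
∂d/∂x = [(-0.12)·(-195) − (-0.79)·(-35)] / 5925 = -0.0007173
∂d/∂y = [(-25)·(-0.79) − 30·(-0.12)] / 5925 = +0.003941
Steepest decrease is along −∇f = (+0.0007173 E, -0.003941 N) → south.

S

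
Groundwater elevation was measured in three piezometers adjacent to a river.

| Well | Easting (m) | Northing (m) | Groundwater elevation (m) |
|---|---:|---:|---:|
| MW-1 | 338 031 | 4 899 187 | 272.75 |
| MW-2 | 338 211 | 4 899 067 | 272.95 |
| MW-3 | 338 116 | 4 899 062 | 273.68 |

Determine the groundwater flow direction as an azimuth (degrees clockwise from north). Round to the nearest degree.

030°

With h = a·x + b·y + c and MW-1 as origin, the differences give:
  180·a + (-120)·b = +0.20
  85·a + (-125)·b = +0.93
Eliminate b (×(-125) and ×(-120), subtract): -12300·a = 86.600 → a = ∂h/∂x = -0.007041
Back-substitute: b = ∂h/∂y = -0.01223.
Flow direction (−∇h) has components (+0.007041 E, +0.01223 N).
Azimuth = atan2(E, N) = atan2(+0.007041, +0.01223) = 29.9° ≈ 030°.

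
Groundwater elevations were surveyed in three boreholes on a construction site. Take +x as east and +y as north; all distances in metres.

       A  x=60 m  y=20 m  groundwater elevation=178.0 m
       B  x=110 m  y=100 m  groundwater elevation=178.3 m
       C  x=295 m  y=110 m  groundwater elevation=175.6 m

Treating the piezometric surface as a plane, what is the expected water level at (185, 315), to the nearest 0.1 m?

Three-point gradient (reference A): Δ to B = (50, 80, +0.3), Δ to C = (235, 90, -2.4).
∂h/∂x = -0.01531, ∂h/∂y = +0.01332 (det = -14300).
h(185, 315) = 178.0 + (-0.01531)·(125) + (+0.01332)·(295) = 178.0 -1.914 +3.930 = 180.016 m.

180.0 m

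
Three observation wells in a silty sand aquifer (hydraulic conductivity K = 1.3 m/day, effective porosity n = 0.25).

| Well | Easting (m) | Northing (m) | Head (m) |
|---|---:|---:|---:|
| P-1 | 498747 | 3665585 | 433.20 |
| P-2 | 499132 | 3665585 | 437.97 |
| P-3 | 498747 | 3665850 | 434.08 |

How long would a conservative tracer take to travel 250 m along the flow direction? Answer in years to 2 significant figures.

10 years

∂h/∂x = (437.97 − 433.20) / (499132 − 498747) = +0.01239
∂h/∂y = (434.08 − 433.20) / (3665850 − 3665585) = +0.003321
|∇h| = √(0.01239² + 0.003321²) = 0.01283
Seepage velocity v = K·i/n = 1.3 × 0.01283 / 0.25 = 0.06672 m/day.
t = 250 / 0.06672 = 3747 days = 10.3 years.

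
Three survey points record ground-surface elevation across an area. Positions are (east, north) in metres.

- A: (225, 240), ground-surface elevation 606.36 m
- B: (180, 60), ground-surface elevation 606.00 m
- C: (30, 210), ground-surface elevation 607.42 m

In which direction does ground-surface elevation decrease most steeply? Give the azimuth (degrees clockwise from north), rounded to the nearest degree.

Three-point gradient (reference A): Δ to B = (-45, -180, -0.36), Δ to C = (-195, -30, +1.06).
∂z/∂x = -0.005973, ∂z/∂y = +0.003493 (det = -33750).
Steepest decrease is along −∇f: components (+0.005973 E, -0.003493 N).
Azimuth = atan2(+0.005973, -0.003493) = 120.3° ≈ 120°.

120°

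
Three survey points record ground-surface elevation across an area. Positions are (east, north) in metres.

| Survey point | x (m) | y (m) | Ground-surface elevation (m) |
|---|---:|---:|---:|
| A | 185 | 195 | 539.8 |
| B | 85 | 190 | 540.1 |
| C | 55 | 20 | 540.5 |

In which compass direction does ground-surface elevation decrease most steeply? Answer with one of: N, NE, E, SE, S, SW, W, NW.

Taking A as reference: B−A = (-100, -5, +0.3); C−A = (-130, -175, +0.7).
Determinant of the coordinate differences = (-100)·(-175) − (-130)·(-5) = 16850.
∂z/∂x = [(+0.3)·(-175) − (+0.7)·(-5)] / 16850 = -0.002908
∂z/∂y = [(-100)·(+0.7) − (-130)·(+0.3)] / 16850 = -0.001840
Steepest decrease is along −∇f = (+0.002908 E, +0.001840 N) → northeast.

NE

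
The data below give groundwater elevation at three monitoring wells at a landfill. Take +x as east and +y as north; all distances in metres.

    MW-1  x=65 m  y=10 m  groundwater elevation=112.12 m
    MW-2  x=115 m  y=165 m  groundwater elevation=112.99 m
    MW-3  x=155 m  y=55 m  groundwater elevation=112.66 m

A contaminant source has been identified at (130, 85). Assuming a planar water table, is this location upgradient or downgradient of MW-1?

Differences from MW-1: to MW-2 (Δx, Δy, Δh) = (50, 155, +0.87); to MW-3 = (90, 45, +0.54).
Determinant of the coordinate differences = 50·45 − 90·155 = -11700.
∂h/∂x = [(+0.87)·45 − (+0.54)·155] / -11700 = +0.003808
∂h/∂y = [50·(+0.54) − 90·(+0.87)] / -11700 = +0.004385
Head at (130, 85) = 112.12 + (+0.003808)·(65) + (+0.004385)·(75) = 112.70 m.
That is higher than the 112.12 m at MW-1, so the point is upgradient.

upgradient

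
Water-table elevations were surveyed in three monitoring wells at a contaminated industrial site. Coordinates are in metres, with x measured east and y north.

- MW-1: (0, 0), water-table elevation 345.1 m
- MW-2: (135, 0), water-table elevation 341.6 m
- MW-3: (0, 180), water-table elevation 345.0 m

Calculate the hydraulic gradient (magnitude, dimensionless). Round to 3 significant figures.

0.0259

∂h/∂x = (341.6 − 345.1) / (135 − 0) = -0.02593
∂h/∂y = (345.0 − 345.1) / (180 − 0) = -0.0005556
|∇h| = √(-0.02593² + -0.0005556²) = 0.02594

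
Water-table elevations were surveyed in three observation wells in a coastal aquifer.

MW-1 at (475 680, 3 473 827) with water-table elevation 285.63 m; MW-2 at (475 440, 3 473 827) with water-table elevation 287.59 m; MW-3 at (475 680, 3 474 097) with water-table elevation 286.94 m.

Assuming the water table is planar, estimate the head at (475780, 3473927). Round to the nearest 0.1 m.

285.3 m

∂h/∂x = (287.59 − 285.63) / (475440 − 475680) = -0.008167
∂h/∂y = (286.94 − 285.63) / (3474097 − 3473827) = +0.004852
h(475780, 3473927) = 285.63 + (-0.008167)·(100) + (+0.004852)·(100) = 285.63 -0.817 +0.485 = 285.299 m.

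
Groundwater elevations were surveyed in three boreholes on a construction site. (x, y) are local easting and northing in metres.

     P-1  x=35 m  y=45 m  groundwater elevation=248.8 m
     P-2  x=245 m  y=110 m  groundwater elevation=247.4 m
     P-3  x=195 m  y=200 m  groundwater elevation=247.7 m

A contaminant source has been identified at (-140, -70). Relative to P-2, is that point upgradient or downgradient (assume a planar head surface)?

Taking P-1 as reference: P-2−P-1 = (210, 65, -1.4); P-3−P-1 = (160, 155, -1.1).
Determinant of the coordinate differences = 210·155 − 160·65 = 22150.
∂h/∂x = [(-1.4)·155 − (-1.1)·65] / 22150 = -0.006569
∂h/∂y = [210·(-1.1) − 160·(-1.4)] / 22150 = -0.0003160
Head at (-140, -70) = 248.8 + (-0.006569)·(-175) + (-0.0003160)·(-115) = 249.99 m.
That is higher than the 247.4 m at P-2, so the point is upgradient.

upgradient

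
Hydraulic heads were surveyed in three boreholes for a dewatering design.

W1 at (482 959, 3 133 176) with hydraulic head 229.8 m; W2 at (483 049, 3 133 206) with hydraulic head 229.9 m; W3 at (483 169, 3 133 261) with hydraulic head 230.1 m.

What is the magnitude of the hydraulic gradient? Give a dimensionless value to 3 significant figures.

0.00446

Differences from W1: to W2 (Δx, Δy, Δh) = (90, 30, +0.1); to W3 = (210, 85, +0.3).
Determinant of the coordinate differences = 90·85 − 210·30 = 1350.
∂h/∂x = [(+0.1)·85 − (+0.3)·30] / 1350 = -0.0003704
∂h/∂y = [90·(+0.3) − 210·(+0.1)] / 1350 = +0.004444
|∇h| = √(-0.0003704² + 0.004444²) = 0.004459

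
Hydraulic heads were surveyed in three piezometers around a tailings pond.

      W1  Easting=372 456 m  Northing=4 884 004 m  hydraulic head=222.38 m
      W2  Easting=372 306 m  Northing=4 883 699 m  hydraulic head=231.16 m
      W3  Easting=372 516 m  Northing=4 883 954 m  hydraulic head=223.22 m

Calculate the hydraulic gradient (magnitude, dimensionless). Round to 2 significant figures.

0.026

Taking W1 as reference: W2−W1 = (-150, -305, +8.78); W3−W1 = (60, -50, +0.84).
Solve a·Δx + b·Δy = Δh: det = (-150)·(-50) − 60·(-305) = 25800.
∂h/∂x = [(+8.78)·(-50) − (+0.84)·(-305)] / 25800 = -0.007085
∂h/∂y = [(-150)·(+0.84) − 60·(+8.78)] / 25800 = -0.02530
|∇h| = √(-0.007085² + -0.02530²) = 0.02627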